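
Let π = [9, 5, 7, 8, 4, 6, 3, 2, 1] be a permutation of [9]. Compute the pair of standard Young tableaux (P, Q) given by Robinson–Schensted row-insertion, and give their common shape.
P = [1, 6, 8] / [2, 7] / [3] / [4] / [5] / [9];  Q = [1, 3, 4] / [2, 6] / [5] / [7] / [8] / [9];  common shape = (3, 2, 1, 1, 1, 1)

Row-insert the values π_1, π_2, … into P one at a time, bumping the leftmost entry strictly greater than the inserted value down to the next row. The recording tableau Q records, in position (i, j), the step at which that cell was added to P.
  Insert 9 (step 1): P = [9];  Q = [1]
  Insert 5 (step 2): P = [5] / [9];  Q = [1] / [2]
  Insert 7 (step 3): P = [5, 7] / [9];  Q = [1, 3] / [2]
  Insert 8 (step 4): P = [5, 7, 8] / [9];  Q = [1, 3, 4] / [2]
  Insert 4 (step 5): P = [4, 7, 8] / [5] / [9];  Q = [1, 3, 4] / [2] / [5]
  Insert 6 (step 6): P = [4, 6, 8] / [5, 7] / [9];  Q = [1, 3, 4] / [2, 6] / [5]
  Insert 3 (step 7): P = [3, 6, 8] / [4, 7] / [5] / [9];  Q = [1, 3, 4] / [2, 6] / [5] / [7]
  Insert 2 (step 8): P = [2, 6, 8] / [3, 7] / [4] / [5] / [9];  Q = [1, 3, 4] / [2, 6] / [5] / [7] / [8]
  Insert 1 (step 9): P = [1, 6, 8] / [2, 7] / [3] / [4] / [5] / [9];  Q = [1, 3, 4] / [2, 6] / [5] / [7] / [8] / [9]
Final shape: (3, 2, 1, 1, 1, 1).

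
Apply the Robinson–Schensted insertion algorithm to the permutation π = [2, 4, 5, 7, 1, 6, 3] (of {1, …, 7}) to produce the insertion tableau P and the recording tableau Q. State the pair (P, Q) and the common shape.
P = [1, 3, 5, 6] / [2, 4] / [7];  Q = [1, 2, 3, 4] / [5, 6] / [7];  common shape = (4, 2, 1)

Row-insert the values π_1, π_2, … into P one at a time, bumping the leftmost entry strictly greater than the inserted value down to the next row. The recording tableau Q records, in position (i, j), the step at which that cell was added to P.
  Insert 2 (step 1): P = [2];  Q = [1]
  Insert 4 (step 2): P = [2, 4];  Q = [1, 2]
  Insert 5 (step 3): P = [2, 4, 5];  Q = [1, 2, 3]
  Insert 7 (step 4): P = [2, 4, 5, 7];  Q = [1, 2, 3, 4]
  Insert 1 (step 5): P = [1, 4, 5, 7] / [2];  Q = [1, 2, 3, 4] / [5]
  Insert 6 (step 6): P = [1, 4, 5, 6] / [2, 7];  Q = [1, 2, 3, 4] / [5, 6]
  Insert 3 (step 7): P = [1, 3, 5, 6] / [2, 4] / [7];  Q = [1, 2, 3, 4] / [5, 6] / [7]
Final shape: (4, 2, 1).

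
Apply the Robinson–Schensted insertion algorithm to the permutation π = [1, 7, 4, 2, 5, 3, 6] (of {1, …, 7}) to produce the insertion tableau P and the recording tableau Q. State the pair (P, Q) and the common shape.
P = [1, 2, 3, 6] / [4, 5] / [7];  Q = [1, 2, 5, 7] / [3, 6] / [4];  common shape = (4, 2, 1)

Row-insert the values π_1, π_2, … into P one at a time, bumping the leftmost entry strictly greater than the inserted value down to the next row. The recording tableau Q records, in position (i, j), the step at which that cell was added to P.
  Insert 1 (step 1): P = [1];  Q = [1]
  Insert 7 (step 2): P = [1, 7];  Q = [1, 2]
  Insert 4 (step 3): P = [1, 4] / [7];  Q = [1, 2] / [3]
  Insert 2 (step 4): P = [1, 2] / [4] / [7];  Q = [1, 2] / [3] / [4]
  Insert 5 (step 5): P = [1, 2, 5] / [4] / [7];  Q = [1, 2, 5] / [3] / [4]
  Insert 3 (step 6): P = [1, 2, 3] / [4, 5] / [7];  Q = [1, 2, 5] / [3, 6] / [4]
  Insert 6 (step 7): P = [1, 2, 3, 6] / [4, 5] / [7];  Q = [1, 2, 5, 7] / [3, 6] / [4]
Final shape: (4, 2, 1).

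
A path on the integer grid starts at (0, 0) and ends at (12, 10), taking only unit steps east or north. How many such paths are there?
Number of paths = 646646

A monotone lattice path from (0, 0) to (12, 10) consists of 12 east steps and 10 north steps in some order, so it is determined by which 12 of the 22 steps are east. The count is C(22, 12) = 646646.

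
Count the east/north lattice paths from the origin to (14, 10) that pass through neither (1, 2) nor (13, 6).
Number of paths = 1242426

Inclusion–exclusion. Total paths: C(24, 14) = 1961256. Through P₁: C(3, 1)·C(21, 13) = 610470. Through P₂: C(19, 13)·C(5, 1) = 135660. Since P₁ is strictly southwest of P₂, a monotone path through both must visit P₁ then P₂; paths through both = C(3, 1)·C(16, 12)·C(5, 1) = 27300. Avoid both = 1961256 − 610470 − 135660 + 27300 = 1242426.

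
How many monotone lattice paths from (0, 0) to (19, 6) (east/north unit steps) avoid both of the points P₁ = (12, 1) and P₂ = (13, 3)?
Number of paths = 123040

Inclusion–exclusion. Total paths: C(25, 19) = 177100. Through P₁: C(13, 12)·C(12, 7) = 10296. Through P₂: C(16, 13)·C(9, 6) = 47040. Since P₁ is strictly southwest of P₂, a monotone path through both must visit P₁ then P₂; paths through both = C(13, 12)·C(3, 1)·C(9, 6) = 3276. Avoid both = 177100 − 10296 − 47040 + 3276 = 123040.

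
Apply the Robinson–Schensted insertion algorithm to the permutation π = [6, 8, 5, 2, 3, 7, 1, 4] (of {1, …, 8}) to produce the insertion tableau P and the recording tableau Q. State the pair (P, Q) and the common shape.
P = [1, 3, 4] / [2, 7] / [5, 8] / [6];  Q = [1, 2, 6] / [3, 5] / [4, 8] / [7];  common shape = (3, 2, 2, 1)

Row-insert the values π_1, π_2, … into P one at a time, bumping the leftmost entry strictly greater than the inserted value down to the next row. The recording tableau Q records, in position (i, j), the step at which that cell was added to P.
  Insert 6 (step 1): P = [6];  Q = [1]
  Insert 8 (step 2): P = [6, 8];  Q = [1, 2]
  Insert 5 (step 3): P = [5, 8] / [6];  Q = [1, 2] / [3]
  Insert 2 (step 4): P = [2, 8] / [5] / [6];  Q = [1, 2] / [3] / [4]
  Insert 3 (step 5): P = [2, 3] / [5, 8] / [6];  Q = [1, 2] / [3, 5] / [4]
  Insert 7 (step 6): P = [2, 3, 7] / [5, 8] / [6];  Q = [1, 2, 6] / [3, 5] / [4]
  Insert 1 (step 7): P = [1, 3, 7] / [2, 8] / [5] / [6];  Q = [1, 2, 6] / [3, 5] / [4] / [7]
  Insert 4 (step 8): P = [1, 3, 4] / [2, 7] / [5, 8] / [6];  Q = [1, 2, 6] / [3, 5] / [4, 8] / [7]
Final shape: (3, 2, 2, 1).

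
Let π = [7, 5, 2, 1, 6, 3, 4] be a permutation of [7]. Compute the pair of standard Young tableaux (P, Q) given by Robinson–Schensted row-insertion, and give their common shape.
P = [1, 3, 4] / [2, 6] / [5] / [7];  Q = [1, 5, 7] / [2, 6] / [3] / [4];  common shape = (3, 2, 1, 1)

Row-insert the values π_1, π_2, … into P one at a time, bumping the leftmost entry strictly greater than the inserted value down to the next row. The recording tableau Q records, in position (i, j), the step at which that cell was added to P.
  Insert 7 (step 1): P = [7];  Q = [1]
  Insert 5 (step 2): P = [5] / [7];  Q = [1] / [2]
  Insert 2 (step 3): P = [2] / [5] / [7];  Q = [1] / [2] / [3]
  Insert 1 (step 4): P = [1] / [2] / [5] / [7];  Q = [1] / [2] / [3] / [4]
  Insert 6 (step 5): P = [1, 6] / [2] / [5] / [7];  Q = [1, 5] / [2] / [3] / [4]
  Insert 3 (step 6): P = [1, 3] / [2, 6] / [5] / [7];  Q = [1, 5] / [2, 6] / [3] / [4]
  Insert 4 (step 7): P = [1, 3, 4] / [2, 6] / [5] / [7];  Q = [1, 5, 7] / [2, 6] / [3] / [4]
Final shape: (3, 2, 1, 1).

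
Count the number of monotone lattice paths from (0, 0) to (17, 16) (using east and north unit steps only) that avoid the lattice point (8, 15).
Number of paths = 1161899970

Total paths from (0, 0) to (17, 16): C(33, 17) = 1166803110. Paths through (8, 15): (paths (0, 0) → (8, 15)) × (paths (8, 15) → (17, 16)) = C(23, 8) · C(10, 9) = 490314 · 10 = 4903140. Avoidance count = 1166803110 − 4903140 = 1161899970.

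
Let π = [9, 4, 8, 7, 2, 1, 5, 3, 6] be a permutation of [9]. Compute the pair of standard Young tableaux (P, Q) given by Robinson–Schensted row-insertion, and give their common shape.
P = [1, 3, 6] / [2, 5] / [4, 7] / [8] / [9];  Q = [1, 3, 9] / [2, 7] / [4, 8] / [5] / [6];  common shape = (3, 2, 2, 1, 1)

Row-insert the values π_1, π_2, … into P one at a time, bumping the leftmost entry strictly greater than the inserted value down to the next row. The recording tableau Q records, in position (i, j), the step at which that cell was added to P.
  Insert 9 (step 1): P = [9];  Q = [1]
  Insert 4 (step 2): P = [4] / [9];  Q = [1] / [2]
  Insert 8 (step 3): P = [4, 8] / [9];  Q = [1, 3] / [2]
  Insert 7 (step 4): P = [4, 7] / [8] / [9];  Q = [1, 3] / [2] / [4]
  Insert 2 (step 5): P = [2, 7] / [4] / [8] / [9];  Q = [1, 3] / [2] / [4] / [5]
  Insert 1 (step 6): P = [1, 7] / [2] / [4] / [8] / [9];  Q = [1, 3] / [2] / [4] / [5] / [6]
  Insert 5 (step 7): P = [1, 5] / [2, 7] / [4] / [8] / [9];  Q = [1, 3] / [2, 7] / [4] / [5] / [6]
  Insert 3 (step 8): P = [1, 3] / [2, 5] / [4, 7] / [8] / [9];  Q = [1, 3] / [2, 7] / [4, 8] / [5] / [6]
  Insert 6 (step 9): P = [1, 3, 6] / [2, 5] / [4, 7] / [8] / [9];  Q = [1, 3, 9] / [2, 7] / [4, 8] / [5] / [6]
Final shape: (3, 2, 2, 1, 1).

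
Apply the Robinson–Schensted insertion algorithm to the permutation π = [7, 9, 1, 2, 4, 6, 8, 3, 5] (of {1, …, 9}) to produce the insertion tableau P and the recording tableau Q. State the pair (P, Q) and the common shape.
P = [1, 2, 3, 5, 8] / [4, 6] / [7, 9];  Q = [1, 2, 5, 6, 7] / [3, 4] / [8, 9];  common shape = (5, 2, 2)

Row-insert the values π_1, π_2, … into P one at a time, bumping the leftmost entry strictly greater than the inserted value down to the next row. The recording tableau Q records, in position (i, j), the step at which that cell was added to P.
  Insert 7 (step 1): P = [7];  Q = [1]
  Insert 9 (step 2): P = [7, 9];  Q = [1, 2]
  Insert 1 (step 3): P = [1, 9] / [7];  Q = [1, 2] / [3]
  Insert 2 (step 4): P = [1, 2] / [7, 9];  Q = [1, 2] / [3, 4]
  Insert 4 (step 5): P = [1, 2, 4] / [7, 9];  Q = [1, 2, 5] / [3, 4]
  Insert 6 (step 6): P = [1, 2, 4, 6] / [7, 9];  Q = [1, 2, 5, 6] / [3, 4]
  Insert 8 (step 7): P = [1, 2, 4, 6, 8] / [7, 9];  Q = [1, 2, 5, 6, 7] / [3, 4]
  Insert 3 (step 8): P = [1, 2, 3, 6, 8] / [4, 9] / [7];  Q = [1, 2, 5, 6, 7] / [3, 4] / [8]
  Insert 5 (step 9): P = [1, 2, 3, 5, 8] / [4, 6] / [7, 9];  Q = [1, 2, 5, 6, 7] / [3, 4] / [8, 9]
Final shape: (5, 2, 2).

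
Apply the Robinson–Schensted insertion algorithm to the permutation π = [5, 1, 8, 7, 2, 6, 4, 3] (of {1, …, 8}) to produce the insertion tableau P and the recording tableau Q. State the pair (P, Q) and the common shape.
P = [1, 2, 3] / [4, 6] / [5] / [7] / [8];  Q = [1, 3, 6] / [2, 4] / [5] / [7] / [8];  common shape = (3, 2, 1, 1, 1)

Row-insert the values π_1, π_2, … into P one at a time, bumping the leftmost entry strictly greater than the inserted value down to the next row. The recording tableau Q records, in position (i, j), the step at which that cell was added to P.
  Insert 5 (step 1): P = [5];  Q = [1]
  Insert 1 (step 2): P = [1] / [5];  Q = [1] / [2]
  Insert 8 (step 3): P = [1, 8] / [5];  Q = [1, 3] / [2]
  Insert 7 (step 4): P = [1, 7] / [5, 8];  Q = [1, 3] / [2, 4]
  Insert 2 (step 5): P = [1, 2] / [5, 7] / [8];  Q = [1, 3] / [2, 4] / [5]
  Insert 6 (step 6): P = [1, 2, 6] / [5, 7] / [8];  Q = [1, 3, 6] / [2, 4] / [5]
  Insert 4 (step 7): P = [1, 2, 4] / [5, 6] / [7] / [8];  Q = [1, 3, 6] / [2, 4] / [5] / [7]
  Insert 3 (step 8): P = [1, 2, 3] / [4, 6] / [5] / [7] / [8];  Q = [1, 3, 6] / [2, 4] / [5] / [7] / [8]
Final shape: (3, 2, 1, 1, 1).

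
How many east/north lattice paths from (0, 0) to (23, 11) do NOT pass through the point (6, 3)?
Number of paths = 195245460

Total paths from (0, 0) to (23, 11): C(34, 23) = 286097760. Paths through (6, 3): (paths (0, 0) → (6, 3)) × (paths (6, 3) → (23, 11)) = C(9, 6) · C(25, 17) = 84 · 1081575 = 90852300. Avoidance count = 286097760 − 90852300 = 195245460.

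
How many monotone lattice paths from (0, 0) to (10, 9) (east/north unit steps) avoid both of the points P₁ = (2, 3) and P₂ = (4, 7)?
Number of paths = 57308

Inclusion–exclusion. Total paths: C(19, 10) = 92378. Through P₁: C(5, 2)·C(14, 8) = 30030. Through P₂: C(11, 4)·C(8, 6) = 9240. Since P₁ is strictly southwest of P₂, a monotone path through both must visit P₁ then P₂; paths through both = C(5, 2)·C(6, 2)·C(8, 6) = 4200. Avoid both = 92378 − 30030 − 9240 + 4200 = 57308.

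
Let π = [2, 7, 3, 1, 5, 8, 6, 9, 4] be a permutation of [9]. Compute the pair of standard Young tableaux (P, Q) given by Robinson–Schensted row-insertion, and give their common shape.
P = [1, 3, 4, 6, 9] / [2, 5] / [7, 8];  Q = [1, 2, 5, 6, 8] / [3, 7] / [4, 9];  common shape = (5, 2, 2)

Row-insert the values π_1, π_2, … into P one at a time, bumping the leftmost entry strictly greater than the inserted value down to the next row. The recording tableau Q records, in position (i, j), the step at which that cell was added to P.
  Insert 2 (step 1): P = [2];  Q = [1]
  Insert 7 (step 2): P = [2, 7];  Q = [1, 2]
  Insert 3 (step 3): P = [2, 3] / [7];  Q = [1, 2] / [3]
  Insert 1 (step 4): P = [1, 3] / [2] / [7];  Q = [1, 2] / [3] / [4]
  Insert 5 (step 5): P = [1, 3, 5] / [2] / [7];  Q = [1, 2, 5] / [3] / [4]
  Insert 8 (step 6): P = [1, 3, 5, 8] / [2] / [7];  Q = [1, 2, 5, 6] / [3] / [4]
  Insert 6 (step 7): P = [1, 3, 5, 6] / [2, 8] / [7];  Q = [1, 2, 5, 6] / [3, 7] / [4]
  Insert 9 (step 8): P = [1, 3, 5, 6, 9] / [2, 8] / [7];  Q = [1, 2, 5, 6, 8] / [3, 7] / [4]
  Insert 4 (step 9): P = [1, 3, 4, 6, 9] / [2, 5] / [7, 8];  Q = [1, 2, 5, 6, 8] / [3, 7] / [4, 9]
Final shape: (5, 2, 2).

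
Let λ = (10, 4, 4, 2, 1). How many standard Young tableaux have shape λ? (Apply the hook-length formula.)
# SYT of shape (10, 4, 4, 2, 1) = 155195040

Hook-length formula: f^λ = n! / Π hook(c), product over all cells c of the Young diagram. For λ = (10, 4, 4, 2, 1), n = 21 boxes. Hook lengths by row (left-to-right, top-to-bottom): [14, 12, 10, 9, 6, 5, 4, 3, 2, 1]; [7, 5, 3, 2]; [6, 4, 2, 1]; [3, 1]; [1]. Product of hooks = 329204736000. So f^λ = 21! / 329204736000 = 51090942171709440000 / 329204736000 = 155195040.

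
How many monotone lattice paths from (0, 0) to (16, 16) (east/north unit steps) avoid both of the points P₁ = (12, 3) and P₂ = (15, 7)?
Number of paths = 598451300

Inclusion–exclusion. Total paths: C(32, 16) = 601080390. Through P₁: C(15, 12)·C(17, 4) = 1082900. Through P₂: C(22, 15)·C(10, 1) = 1705440. Since P₁ is strictly southwest of P₂, a monotone path through both must visit P₁ then P₂; paths through both = C(15, 12)·C(7, 3)·C(10, 1) = 159250. Avoid both = 601080390 − 1082900 − 1705440 + 159250 = 598451300.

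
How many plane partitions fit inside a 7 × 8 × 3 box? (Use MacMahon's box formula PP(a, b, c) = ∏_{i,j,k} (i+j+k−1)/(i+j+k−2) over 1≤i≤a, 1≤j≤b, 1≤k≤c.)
PP(7, 8, 3) = 4971151900

Evaluate the triple product over i = 1..7, j = 1..8, k = 1..3. The factors are (2/1) · (3/2) · (4/3) · (3/2) · (4/3) · (5/4) · (4/3) · (5/4) · … (168 factors total). The numerators and denominators telescope so the product is an integer; carrying out the multiplication exactly gives PP(7, 8, 3) = 4971151900.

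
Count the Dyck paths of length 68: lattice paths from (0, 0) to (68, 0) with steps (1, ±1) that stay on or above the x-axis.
C_34 = 812944042149730764

These Dyck paths are counted by the Catalan number C_n = (1/(n + 1)) · C(2n, n). For n = 34: C_34 = (1/35) · C(68, 34) = 28453041475240576740/35 = 812944042149730764.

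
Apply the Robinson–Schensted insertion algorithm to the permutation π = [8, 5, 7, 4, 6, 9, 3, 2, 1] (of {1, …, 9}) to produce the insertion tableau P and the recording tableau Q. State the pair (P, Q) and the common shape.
P = [1, 6, 9] / [2, 7] / [3] / [4] / [5] / [8];  Q = [1, 3, 6] / [2, 5] / [4] / [7] / [8] / [9];  common shape = (3, 2, 1, 1, 1, 1)

Row-insert the values π_1, π_2, … into P one at a time, bumping the leftmost entry strictly greater than the inserted value down to the next row. The recording tableau Q records, in position (i, j), the step at which that cell was added to P.
  Insert 8 (step 1): P = [8];  Q = [1]
  Insert 5 (step 2): P = [5] / [8];  Q = [1] / [2]
  Insert 7 (step 3): P = [5, 7] / [8];  Q = [1, 3] / [2]
  Insert 4 (step 4): P = [4, 7] / [5] / [8];  Q = [1, 3] / [2] / [4]
  Insert 6 (step 5): P = [4, 6] / [5, 7] / [8];  Q = [1, 3] / [2, 5] / [4]
  Insert 9 (step 6): P = [4, 6, 9] / [5, 7] / [8];  Q = [1, 3, 6] / [2, 5] / [4]
  Insert 3 (step 7): P = [3, 6, 9] / [4, 7] / [5] / [8];  Q = [1, 3, 6] / [2, 5] / [4] / [7]
  Insert 2 (step 8): P = [2, 6, 9] / [3, 7] / [4] / [5] / [8];  Q = [1, 3, 6] / [2, 5] / [4] / [7] / [8]
  Insert 1 (step 9): P = [1, 6, 9] / [2, 7] / [3] / [4] / [5] / [8];  Q = [1, 3, 6] / [2, 5] / [4] / [7] / [8] / [9]
Final shape: (3, 2, 1, 1, 1, 1).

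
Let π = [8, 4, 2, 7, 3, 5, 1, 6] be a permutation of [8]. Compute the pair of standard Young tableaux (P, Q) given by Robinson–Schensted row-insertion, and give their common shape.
P = [1, 3, 5, 6] / [2, 7] / [4] / [8];  Q = [1, 4, 6, 8] / [2, 5] / [3] / [7];  common shape = (4, 2, 1, 1)

Row-insert the values π_1, π_2, … into P one at a time, bumping the leftmost entry strictly greater than the inserted value down to the next row. The recording tableau Q records, in position (i, j), the step at which that cell was added to P.
  Insert 8 (step 1): P = [8];  Q = [1]
  Insert 4 (step 2): P = [4] / [8];  Q = [1] / [2]
  Insert 2 (step 3): P = [2] / [4] / [8];  Q = [1] / [2] / [3]
  Insert 7 (step 4): P = [2, 7] / [4] / [8];  Q = [1, 4] / [2] / [3]
  Insert 3 (step 5): P = [2, 3] / [4, 7] / [8];  Q = [1, 4] / [2, 5] / [3]
  Insert 5 (step 6): P = [2, 3, 5] / [4, 7] / [8];  Q = [1, 4, 6] / [2, 5] / [3]
  Insert 1 (step 7): P = [1, 3, 5] / [2, 7] / [4] / [8];  Q = [1, 4, 6] / [2, 5] / [3] / [7]
  Insert 6 (step 8): P = [1, 3, 5, 6] / [2, 7] / [4] / [8];  Q = [1, 4, 6, 8] / [2, 5] / [3] / [7]
Final shape: (4, 2, 1, 1).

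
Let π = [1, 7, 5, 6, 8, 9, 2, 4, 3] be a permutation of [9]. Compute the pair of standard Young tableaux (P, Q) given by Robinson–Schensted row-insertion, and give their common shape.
P = [1, 2, 3, 8, 9] / [4, 6] / [5] / [7];  Q = [1, 2, 4, 5, 6] / [3, 8] / [7] / [9];  common shape = (5, 2, 1, 1)

Row-insert the values π_1, π_2, … into P one at a time, bumping the leftmost entry strictly greater than the inserted value down to the next row. The recording tableau Q records, in position (i, j), the step at which that cell was added to P.
  Insert 1 (step 1): P = [1];  Q = [1]
  Insert 7 (step 2): P = [1, 7];  Q = [1, 2]
  Insert 5 (step 3): P = [1, 5] / [7];  Q = [1, 2] / [3]
  Insert 6 (step 4): P = [1, 5, 6] / [7];  Q = [1, 2, 4] / [3]
  Insert 8 (step 5): P = [1, 5, 6, 8] / [7];  Q = [1, 2, 4, 5] / [3]
  Insert 9 (step 6): P = [1, 5, 6, 8, 9] / [7];  Q = [1, 2, 4, 5, 6] / [3]
  Insert 2 (step 7): P = [1, 2, 6, 8, 9] / [5] / [7];  Q = [1, 2, 4, 5, 6] / [3] / [7]
  Insert 4 (step 8): P = [1, 2, 4, 8, 9] / [5, 6] / [7];  Q = [1, 2, 4, 5, 6] / [3, 8] / [7]
  Insert 3 (step 9): P = [1, 2, 3, 8, 9] / [4, 6] / [5] / [7];  Q = [1, 2, 4, 5, 6] / [3, 8] / [7] / [9]
Final shape: (5, 2, 1, 1).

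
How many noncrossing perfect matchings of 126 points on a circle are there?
C_63 = 94295850558771979787935384946380125

These noncrossing handshakes are counted by the Catalan number C_n = (1/(n + 1)) · C(2n, n). For n = 63: C_63 = (1/64) · C(126, 63) = 6034934435761406706427864636568328000/64 = 94295850558771979787935384946380125.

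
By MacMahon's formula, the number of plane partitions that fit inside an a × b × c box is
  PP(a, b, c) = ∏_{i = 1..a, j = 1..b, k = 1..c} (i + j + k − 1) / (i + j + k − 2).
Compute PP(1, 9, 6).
PP(1, 9, 6) = 5005

Evaluate the triple product over i = 1..1, j = 1..9, k = 1..6. The factors are (2/1) · (3/2) · (4/3) · (5/4) · (6/5) · (7/6) · (3/2) · (4/3) · … (54 factors total). The numerators and denominators telescope so the product is an integer; carrying out the multiplication exactly gives PP(1, 9, 6) = 5005.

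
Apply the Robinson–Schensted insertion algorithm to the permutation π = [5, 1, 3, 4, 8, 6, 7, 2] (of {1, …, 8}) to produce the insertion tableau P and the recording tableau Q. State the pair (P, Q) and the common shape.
P = [1, 2, 4, 6, 7] / [3, 8] / [5];  Q = [1, 3, 4, 5, 7] / [2, 6] / [8];  common shape = (5, 2, 1)

Row-insert the values π_1, π_2, … into P one at a time, bumping the leftmost entry strictly greater than the inserted value down to the next row. The recording tableau Q records, in position (i, j), the step at which that cell was added to P.
  Insert 5 (step 1): P = [5];  Q = [1]
  Insert 1 (step 2): P = [1] / [5];  Q = [1] / [2]
  Insert 3 (step 3): P = [1, 3] / [5];  Q = [1, 3] / [2]
  Insert 4 (step 4): P = [1, 3, 4] / [5];  Q = [1, 3, 4] / [2]
  Insert 8 (step 5): P = [1, 3, 4, 8] / [5];  Q = [1, 3, 4, 5] / [2]
  Insert 6 (step 6): P = [1, 3, 4, 6] / [5, 8];  Q = [1, 3, 4, 5] / [2, 6]
  Insert 7 (step 7): P = [1, 3, 4, 6, 7] / [5, 8];  Q = [1, 3, 4, 5, 7] / [2, 6]
  Insert 2 (step 8): P = [1, 2, 4, 6, 7] / [3, 8] / [5];  Q = [1, 3, 4, 5, 7] / [2, 6] / [8]
Final shape: (5, 2, 1).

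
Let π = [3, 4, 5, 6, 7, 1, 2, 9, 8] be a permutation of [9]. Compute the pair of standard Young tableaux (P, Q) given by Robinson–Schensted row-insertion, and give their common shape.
P = [1, 2, 5, 6, 7, 8] / [3, 4, 9];  Q = [1, 2, 3, 4, 5, 8] / [6, 7, 9];  common shape = (6, 3)

Row-insert the values π_1, π_2, … into P one at a time, bumping the leftmost entry strictly greater than the inserted value down to the next row. The recording tableau Q records, in position (i, j), the step at which that cell was added to P.
  Insert 3 (step 1): P = [3];  Q = [1]
  Insert 4 (step 2): P = [3, 4];  Q = [1, 2]
  Insert 5 (step 3): P = [3, 4, 5];  Q = [1, 2, 3]
  Insert 6 (step 4): P = [3, 4, 5, 6];  Q = [1, 2, 3, 4]
  Insert 7 (step 5): P = [3, 4, 5, 6, 7];  Q = [1, 2, 3, 4, 5]
  Insert 1 (step 6): P = [1, 4, 5, 6, 7] / [3];  Q = [1, 2, 3, 4, 5] / [6]
  Insert 2 (step 7): P = [1, 2, 5, 6, 7] / [3, 4];  Q = [1, 2, 3, 4, 5] / [6, 7]
  Insert 9 (step 8): P = [1, 2, 5, 6, 7, 9] / [3, 4];  Q = [1, 2, 3, 4, 5, 8] / [6, 7]
  Insert 8 (step 9): P = [1, 2, 5, 6, 7, 8] / [3, 4, 9];  Q = [1, 2, 3, 4, 5, 8] / [6, 7, 9]
Final shape: (6, 3).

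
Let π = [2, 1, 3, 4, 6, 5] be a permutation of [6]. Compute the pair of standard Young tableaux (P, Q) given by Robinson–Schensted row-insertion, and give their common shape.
P = [1, 3, 4, 5] / [2, 6];  Q = [1, 3, 4, 5] / [2, 6];  common shape = (4, 2)

Row-insert the values π_1, π_2, … into P one at a time, bumping the leftmost entry strictly greater than the inserted value down to the next row. The recording tableau Q records, in position (i, j), the step at which that cell was added to P.
  Insert 2 (step 1): P = [2];  Q = [1]
  Insert 1 (step 2): P = [1] / [2];  Q = [1] / [2]
  Insert 3 (step 3): P = [1, 3] / [2];  Q = [1, 3] / [2]
  Insert 4 (step 4): P = [1, 3, 4] / [2];  Q = [1, 3, 4] / [2]
  Insert 6 (step 5): P = [1, 3, 4, 6] / [2];  Q = [1, 3, 4, 5] / [2]
  Insert 5 (step 6): P = [1, 3, 4, 5] / [2, 6];  Q = [1, 3, 4, 5] / [2, 6]
Final shape: (4, 2).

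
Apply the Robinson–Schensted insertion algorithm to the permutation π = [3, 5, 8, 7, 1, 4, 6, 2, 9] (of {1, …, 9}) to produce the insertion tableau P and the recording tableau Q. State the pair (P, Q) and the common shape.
P = [1, 2, 6, 9] / [3, 4, 7] / [5] / [8];  Q = [1, 2, 3, 9] / [4, 6, 7] / [5] / [8];  common shape = (4, 3, 1, 1)

Row-insert the values π_1, π_2, … into P one at a time, bumping the leftmost entry strictly greater than the inserted value down to the next row. The recording tableau Q records, in position (i, j), the step at which that cell was added to P.
  Insert 3 (step 1): P = [3];  Q = [1]
  Insert 5 (step 2): P = [3, 5];  Q = [1, 2]
  Insert 8 (step 3): P = [3, 5, 8];  Q = [1, 2, 3]
  Insert 7 (step 4): P = [3, 5, 7] / [8];  Q = [1, 2, 3] / [4]
  Insert 1 (step 5): P = [1, 5, 7] / [3] / [8];  Q = [1, 2, 3] / [4] / [5]
  Insert 4 (step 6): P = [1, 4, 7] / [3, 5] / [8];  Q = [1, 2, 3] / [4, 6] / [5]
  Insert 6 (step 7): P = [1, 4, 6] / [3, 5, 7] / [8];  Q = [1, 2, 3] / [4, 6, 7] / [5]
  Insert 2 (step 8): P = [1, 2, 6] / [3, 4, 7] / [5] / [8];  Q = [1, 2, 3] / [4, 6, 7] / [5] / [8]
  Insert 9 (step 9): P = [1, 2, 6, 9] / [3, 4, 7] / [5] / [8];  Q = [1, 2, 3, 9] / [4, 6, 7] / [5] / [8]
Final shape: (4, 3, 1, 1).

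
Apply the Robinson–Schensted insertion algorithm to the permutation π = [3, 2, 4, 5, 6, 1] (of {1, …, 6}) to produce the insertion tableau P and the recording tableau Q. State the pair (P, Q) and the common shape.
P = [1, 4, 5, 6] / [2] / [3];  Q = [1, 3, 4, 5] / [2] / [6];  common shape = (4, 1, 1)

Row-insert the values π_1, π_2, … into P one at a time, bumping the leftmost entry strictly greater than the inserted value down to the next row. The recording tableau Q records, in position (i, j), the step at which that cell was added to P.
  Insert 3 (step 1): P = [3];  Q = [1]
  Insert 2 (step 2): P = [2] / [3];  Q = [1] / [2]
  Insert 4 (step 3): P = [2, 4] / [3];  Q = [1, 3] / [2]
  Insert 5 (step 4): P = [2, 4, 5] / [3];  Q = [1, 3, 4] / [2]
  Insert 6 (step 5): P = [2, 4, 5, 6] / [3];  Q = [1, 3, 4, 5] / [2]
  Insert 1 (step 6): P = [1, 4, 5, 6] / [2] / [3];  Q = [1, 3, 4, 5] / [2] / [6]
Final shape: (4, 1, 1).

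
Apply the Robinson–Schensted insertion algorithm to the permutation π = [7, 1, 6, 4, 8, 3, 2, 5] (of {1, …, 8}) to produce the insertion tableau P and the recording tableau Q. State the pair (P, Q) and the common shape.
P = [1, 2, 5] / [3, 8] / [4] / [6] / [7];  Q = [1, 3, 5] / [2, 8] / [4] / [6] / [7];  common shape = (3, 2, 1, 1, 1)

Row-insert the values π_1, π_2, … into P one at a time, bumping the leftmost entry strictly greater than the inserted value down to the next row. The recording tableau Q records, in position (i, j), the step at which that cell was added to P.
  Insert 7 (step 1): P = [7];  Q = [1]
  Insert 1 (step 2): P = [1] / [7];  Q = [1] / [2]
  Insert 6 (step 3): P = [1, 6] / [7];  Q = [1, 3] / [2]
  Insert 4 (step 4): P = [1, 4] / [6] / [7];  Q = [1, 3] / [2] / [4]
  Insert 8 (step 5): P = [1, 4, 8] / [6] / [7];  Q = [1, 3, 5] / [2] / [4]
  Insert 3 (step 6): P = [1, 3, 8] / [4] / [6] / [7];  Q = [1, 3, 5] / [2] / [4] / [6]
  Insert 2 (step 7): P = [1, 2, 8] / [3] / [4] / [6] / [7];  Q = [1, 3, 5] / [2] / [4] / [6] / [7]
  Insert 5 (step 8): P = [1, 2, 5] / [3, 8] / [4] / [6] / [7];  Q = [1, 3, 5] / [2, 8] / [4] / [6] / [7]
Final shape: (3, 2, 1, 1, 1).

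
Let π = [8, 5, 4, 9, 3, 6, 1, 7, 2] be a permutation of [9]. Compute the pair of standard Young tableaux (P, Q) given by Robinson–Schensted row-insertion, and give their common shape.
P = [1, 2, 7] / [3, 6] / [4, 9] / [5] / [8];  Q = [1, 4, 8] / [2, 6] / [3, 9] / [5] / [7];  common shape = (3, 2, 2, 1, 1)

Row-insert the values π_1, π_2, … into P one at a time, bumping the leftmost entry strictly greater than the inserted value down to the next row. The recording tableau Q records, in position (i, j), the step at which that cell was added to P.
  Insert 8 (step 1): P = [8];  Q = [1]
  Insert 5 (step 2): P = [5] / [8];  Q = [1] / [2]
  Insert 4 (step 3): P = [4] / [5] / [8];  Q = [1] / [2] / [3]
  Insert 9 (step 4): P = [4, 9] / [5] / [8];  Q = [1, 4] / [2] / [3]
  Insert 3 (step 5): P = [3, 9] / [4] / [5] / [8];  Q = [1, 4] / [2] / [3] / [5]
  Insert 6 (step 6): P = [3, 6] / [4, 9] / [5] / [8];  Q = [1, 4] / [2, 6] / [3] / [5]
  Insert 1 (step 7): P = [1, 6] / [3, 9] / [4] / [5] / [8];  Q = [1, 4] / [2, 6] / [3] / [5] / [7]
  Insert 7 (step 8): P = [1, 6, 7] / [3, 9] / [4] / [5] / [8];  Q = [1, 4, 8] / [2, 6] / [3] / [5] / [7]
  Insert 2 (step 9): P = [1, 2, 7] / [3, 6] / [4, 9] / [5] / [8];  Q = [1, 4, 8] / [2, 6] / [3, 9] / [5] / [7]
Final shape: (3, 2, 2, 1, 1).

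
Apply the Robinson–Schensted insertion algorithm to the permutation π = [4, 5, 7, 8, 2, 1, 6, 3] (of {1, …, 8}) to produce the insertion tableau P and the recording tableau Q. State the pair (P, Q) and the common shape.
P = [1, 3, 6, 8] / [2, 5] / [4, 7];  Q = [1, 2, 3, 4] / [5, 7] / [6, 8];  common shape = (4, 2, 2)

Row-insert the values π_1, π_2, … into P one at a time, bumping the leftmost entry strictly greater than the inserted value down to the next row. The recording tableau Q records, in position (i, j), the step at which that cell was added to P.
  Insert 4 (step 1): P = [4];  Q = [1]
  Insert 5 (step 2): P = [4, 5];  Q = [1, 2]
  Insert 7 (step 3): P = [4, 5, 7];  Q = [1, 2, 3]
  Insert 8 (step 4): P = [4, 5, 7, 8];  Q = [1, 2, 3, 4]
  Insert 2 (step 5): P = [2, 5, 7, 8] / [4];  Q = [1, 2, 3, 4] / [5]
  Insert 1 (step 6): P = [1, 5, 7, 8] / [2] / [4];  Q = [1, 2, 3, 4] / [5] / [6]
  Insert 6 (step 7): P = [1, 5, 6, 8] / [2, 7] / [4];  Q = [1, 2, 3, 4] / [5, 7] / [6]
  Insert 3 (step 8): P = [1, 3, 6, 8] / [2, 5] / [4, 7];  Q = [1, 2, 3, 4] / [5, 7] / [6, 8]
Final shape: (4, 2, 2).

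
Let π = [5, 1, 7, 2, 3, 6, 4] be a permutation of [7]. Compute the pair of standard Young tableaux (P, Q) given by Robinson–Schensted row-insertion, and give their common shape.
P = [1, 2, 3, 4] / [5, 6] / [7];  Q = [1, 3, 5, 6] / [2, 4] / [7];  common shape = (4, 2, 1)

Row-insert the values π_1, π_2, … into P one at a time, bumping the leftmost entry strictly greater than the inserted value down to the next row. The recording tableau Q records, in position (i, j), the step at which that cell was added to P.
  Insert 5 (step 1): P = [5];  Q = [1]
  Insert 1 (step 2): P = [1] / [5];  Q = [1] / [2]
  Insert 7 (step 3): P = [1, 7] / [5];  Q = [1, 3] / [2]
  Insert 2 (step 4): P = [1, 2] / [5, 7];  Q = [1, 3] / [2, 4]
  Insert 3 (step 5): P = [1, 2, 3] / [5, 7];  Q = [1, 3, 5] / [2, 4]
  Insert 6 (step 6): P = [1, 2, 3, 6] / [5, 7];  Q = [1, 3, 5, 6] / [2, 4]
  Insert 4 (step 7): P = [1, 2, 3, 4] / [5, 6] / [7];  Q = [1, 3, 5, 6] / [2, 4] / [7]
Final shape: (4, 2, 1).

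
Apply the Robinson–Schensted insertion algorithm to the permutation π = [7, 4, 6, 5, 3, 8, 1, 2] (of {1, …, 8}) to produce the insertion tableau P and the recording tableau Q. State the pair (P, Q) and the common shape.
P = [1, 2, 8] / [3, 5] / [4] / [6] / [7];  Q = [1, 3, 6] / [2, 8] / [4] / [5] / [7];  common shape = (3, 2, 1, 1, 1)

Row-insert the values π_1, π_2, … into P one at a time, bumping the leftmost entry strictly greater than the inserted value down to the next row. The recording tableau Q records, in position (i, j), the step at which that cell was added to P.
  Insert 7 (step 1): P = [7];  Q = [1]
  Insert 4 (step 2): P = [4] / [7];  Q = [1] / [2]
  Insert 6 (step 3): P = [4, 6] / [7];  Q = [1, 3] / [2]
  Insert 5 (step 4): P = [4, 5] / [6] / [7];  Q = [1, 3] / [2] / [4]
  Insert 3 (step 5): P = [3, 5] / [4] / [6] / [7];  Q = [1, 3] / [2] / [4] / [5]
  Insert 8 (step 6): P = [3, 5, 8] / [4] / [6] / [7];  Q = [1, 3, 6] / [2] / [4] / [5]
  Insert 1 (step 7): P = [1, 5, 8] / [3] / [4] / [6] / [7];  Q = [1, 3, 6] / [2] / [4] / [5] / [7]
  Insert 2 (step 8): P = [1, 2, 8] / [3, 5] / [4] / [6] / [7];  Q = [1, 3, 6] / [2, 8] / [4] / [5] / [7]
Final shape: (3, 2, 1, 1, 1).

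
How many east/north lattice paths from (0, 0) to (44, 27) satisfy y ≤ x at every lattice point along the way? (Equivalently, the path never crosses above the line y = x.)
Number of paths = 11752797069016395728

By the reflection principle (André's argument), the number of monotone paths to (44, 27) with n ≤ m that never go above y = x is C(71, 44) − C(71, 45) = 29381992672540989320 − 17629195603524593592 = 11752797069016395728.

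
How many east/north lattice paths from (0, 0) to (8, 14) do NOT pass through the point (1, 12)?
Number of paths = 319302

Total paths from (0, 0) to (8, 14): C(22, 8) = 319770. Paths through (1, 12): (paths (0, 0) → (1, 12)) × (paths (1, 12) → (8, 14)) = C(13, 1) · C(9, 7) = 13 · 36 = 468. Avoidance count = 319770 − 468 = 319302.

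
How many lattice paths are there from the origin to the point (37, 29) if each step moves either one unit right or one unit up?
Number of paths = 4472995859186094240

A monotone lattice path from (0, 0) to (37, 29) consists of 37 east steps and 29 north steps in some order, so it is determined by which 37 of the 66 steps are east. The count is C(66, 37) = 4472995859186094240.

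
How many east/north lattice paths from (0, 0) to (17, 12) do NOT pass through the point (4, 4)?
Number of paths = 37651635

Total paths from (0, 0) to (17, 12): C(29, 17) = 51895935. Paths through (4, 4): (paths (0, 0) → (4, 4)) × (paths (4, 4) → (17, 12)) = C(8, 4) · C(21, 13) = 70 · 203490 = 14244300. Avoidance count = 51895935 − 14244300 = 37651635.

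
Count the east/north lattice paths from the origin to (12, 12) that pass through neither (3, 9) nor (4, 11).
Number of paths = 2649411

Inclusion–exclusion. Total paths: C(24, 12) = 2704156. Through P₁: C(12, 3)·C(12, 9) = 48400. Through P₂: C(15, 4)·C(9, 8) = 12285. Since P₁ is strictly southwest of P₂, a monotone path through both must visit P₁ then P₂; paths through both = C(12, 3)·C(3, 1)·C(9, 8) = 5940. Avoid both = 2704156 − 48400 − 12285 + 5940 = 2649411.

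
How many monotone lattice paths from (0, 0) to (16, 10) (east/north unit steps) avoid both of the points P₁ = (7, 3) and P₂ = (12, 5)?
Number of paths = 3476767

Inclusion–exclusion. Total paths: C(26, 16) = 5311735. Through P₁: C(10, 7)·C(16, 9) = 1372800. Through P₂: C(17, 12)·C(9, 4) = 779688. Since P₁ is strictly southwest of P₂, a monotone path through both must visit P₁ then P₂; paths through both = C(10, 7)·C(7, 5)·C(9, 4) = 317520. Avoid both = 5311735 − 1372800 − 779688 + 317520 = 3476767.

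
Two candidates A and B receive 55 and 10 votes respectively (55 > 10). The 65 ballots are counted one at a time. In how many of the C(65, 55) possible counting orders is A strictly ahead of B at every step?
Strict-lead orderings = 123932630304

Total orderings of the 65 votes with 55 for A: C(65, 55) = 179013799328. By the Bertrand ballot formula (Cycle Lemma / reflection principle), the number of orderings in which A is strictly ahead of B throughout is (p − q)/(p + q) · C(p + q, p) = (55 − 10)/(55 + 10) · 179013799328 = 123932630304.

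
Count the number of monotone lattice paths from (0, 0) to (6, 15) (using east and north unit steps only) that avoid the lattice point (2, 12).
Number of paths = 51079

Total paths from (0, 0) to (6, 15): C(21, 6) = 54264. Paths through (2, 12): (paths (0, 0) → (2, 12)) × (paths (2, 12) → (6, 15)) = C(14, 2) · C(7, 4) = 91 · 35 = 3185. Avoidance count = 54264 − 3185 = 51079.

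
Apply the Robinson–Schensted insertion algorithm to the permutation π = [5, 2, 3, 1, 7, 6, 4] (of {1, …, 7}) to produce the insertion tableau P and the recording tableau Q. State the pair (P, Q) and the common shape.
P = [1, 3, 4] / [2, 6] / [5, 7];  Q = [1, 3, 5] / [2, 6] / [4, 7];  common shape = (3, 2, 2)

Row-insert the values π_1, π_2, … into P one at a time, bumping the leftmost entry strictly greater than the inserted value down to the next row. The recording tableau Q records, in position (i, j), the step at which that cell was added to P.
  Insert 5 (step 1): P = [5];  Q = [1]
  Insert 2 (step 2): P = [2] / [5];  Q = [1] / [2]
  Insert 3 (step 3): P = [2, 3] / [5];  Q = [1, 3] / [2]
  Insert 1 (step 4): P = [1, 3] / [2] / [5];  Q = [1, 3] / [2] / [4]
  Insert 7 (step 5): P = [1, 3, 7] / [2] / [5];  Q = [1, 3, 5] / [2] / [4]
  Insert 6 (step 6): P = [1, 3, 6] / [2, 7] / [5];  Q = [1, 3, 5] / [2, 6] / [4]
  Insert 4 (step 7): P = [1, 3, 4] / [2, 6] / [5, 7];  Q = [1, 3, 5] / [2, 6] / [4, 7]
Final shape: (3, 2, 2).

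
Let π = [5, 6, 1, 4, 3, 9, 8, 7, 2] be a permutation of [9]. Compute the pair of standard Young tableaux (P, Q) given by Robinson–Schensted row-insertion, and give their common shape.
P = [1, 2, 7] / [3, 6, 8] / [4, 9] / [5];  Q = [1, 2, 6] / [3, 4, 7] / [5, 8] / [9];  common shape = (3, 3, 2, 1)

Row-insert the values π_1, π_2, … into P one at a time, bumping the leftmost entry strictly greater than the inserted value down to the next row. The recording tableau Q records, in position (i, j), the step at which that cell was added to P.
  Insert 5 (step 1): P = [5];  Q = [1]
  Insert 6 (step 2): P = [5, 6];  Q = [1, 2]
  Insert 1 (step 3): P = [1, 6] / [5];  Q = [1, 2] / [3]
  Insert 4 (step 4): P = [1, 4] / [5, 6];  Q = [1, 2] / [3, 4]
  Insert 3 (step 5): P = [1, 3] / [4, 6] / [5];  Q = [1, 2] / [3, 4] / [5]
  Insert 9 (step 6): P = [1, 3, 9] / [4, 6] / [5];  Q = [1, 2, 6] / [3, 4] / [5]
  Insert 8 (step 7): P = [1, 3, 8] / [4, 6, 9] / [5];  Q = [1, 2, 6] / [3, 4, 7] / [5]
  Insert 7 (step 8): P = [1, 3, 7] / [4, 6, 8] / [5, 9];  Q = [1, 2, 6] / [3, 4, 7] / [5, 8]
  Insert 2 (step 9): P = [1, 2, 7] / [3, 6, 8] / [4, 9] / [5];  Q = [1, 2, 6] / [3, 4, 7] / [5, 8] / [9]
Final shape: (3, 3, 2, 1).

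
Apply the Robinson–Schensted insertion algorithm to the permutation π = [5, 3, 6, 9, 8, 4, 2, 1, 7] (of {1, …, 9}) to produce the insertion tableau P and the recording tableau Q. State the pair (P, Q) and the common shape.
P = [1, 4, 7] / [2, 6, 8] / [3] / [5] / [9];  Q = [1, 3, 4] / [2, 5, 9] / [6] / [7] / [8];  common shape = (3, 3, 1, 1, 1)

Row-insert the values π_1, π_2, … into P one at a time, bumping the leftmost entry strictly greater than the inserted value down to the next row. The recording tableau Q records, in position (i, j), the step at which that cell was added to P.
  Insert 5 (step 1): P = [5];  Q = [1]
  Insert 3 (step 2): P = [3] / [5];  Q = [1] / [2]
  Insert 6 (step 3): P = [3, 6] / [5];  Q = [1, 3] / [2]
  Insert 9 (step 4): P = [3, 6, 9] / [5];  Q = [1, 3, 4] / [2]
  Insert 8 (step 5): P = [3, 6, 8] / [5, 9];  Q = [1, 3, 4] / [2, 5]
  Insert 4 (step 6): P = [3, 4, 8] / [5, 6] / [9];  Q = [1, 3, 4] / [2, 5] / [6]
  Insert 2 (step 7): P = [2, 4, 8] / [3, 6] / [5] / [9];  Q = [1, 3, 4] / [2, 5] / [6] / [7]
  Insert 1 (step 8): P = [1, 4, 8] / [2, 6] / [3] / [5] / [9];  Q = [1, 3, 4] / [2, 5] / [6] / [7] / [8]
  Insert 7 (step 9): P = [1, 4, 7] / [2, 6, 8] / [3] / [5] / [9];  Q = [1, 3, 4] / [2, 5, 9] / [6] / [7] / [8]
Final shape: (3, 3, 1, 1, 1).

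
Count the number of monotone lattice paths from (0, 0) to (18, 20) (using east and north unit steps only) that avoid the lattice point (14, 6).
Number of paths = 33459395010

Total paths from (0, 0) to (18, 20): C(38, 18) = 33578000610. Paths through (14, 6): (paths (0, 0) → (14, 6)) × (paths (14, 6) → (18, 20)) = C(20, 14) · C(18, 4) = 38760 · 3060 = 118605600. Avoidance count = 33578000610 − 118605600 = 33459395010.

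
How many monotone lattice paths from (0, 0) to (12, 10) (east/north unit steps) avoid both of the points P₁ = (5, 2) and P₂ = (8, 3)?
Number of paths = 484781

Inclusion–exclusion. Total paths: C(22, 12) = 646646. Through P₁: C(7, 5)·C(15, 7) = 135135. Through P₂: C(11, 8)·C(11, 4) = 54450. Since P₁ is strictly southwest of P₂, a monotone path through both must visit P₁ then P₂; paths through both = C(7, 5)·C(4, 3)·C(11, 4) = 27720. Avoid both = 646646 − 135135 − 54450 + 27720 = 484781.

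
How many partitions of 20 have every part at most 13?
p(20, parts ≤ 13) = 597

Use the recurrence p(n, m) = p(n, m−1) + p(n−m, m): either the largest part is < m (count p(n, m−1)) or the largest part is exactly m (remove one copy of m, count p(n−m, m)). With p(0, ·) = 1 this gives p(20, parts ≤ 13) = 597. (By conjugating Young diagrams, this also counts partitions of 20 into at most 13 parts.)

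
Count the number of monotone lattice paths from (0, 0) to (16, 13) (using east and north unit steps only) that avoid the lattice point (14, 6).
Number of paths = 66468555

Total paths from (0, 0) to (16, 13): C(29, 16) = 67863915. Paths through (14, 6): (paths (0, 0) → (14, 6)) × (paths (14, 6) → (16, 13)) = C(20, 14) · C(9, 2) = 38760 · 36 = 1395360. Avoidance count = 67863915 − 1395360 = 66468555.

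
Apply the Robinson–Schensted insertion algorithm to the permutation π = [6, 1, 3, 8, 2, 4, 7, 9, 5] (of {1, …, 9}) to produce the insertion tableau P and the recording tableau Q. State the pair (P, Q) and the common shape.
P = [1, 2, 4, 5, 9] / [3, 7] / [6, 8];  Q = [1, 3, 4, 7, 8] / [2, 6] / [5, 9];  common shape = (5, 2, 2)

Row-insert the values π_1, π_2, … into P one at a time, bumping the leftmost entry strictly greater than the inserted value down to the next row. The recording tableau Q records, in position (i, j), the step at which that cell was added to P.
  Insert 6 (step 1): P = [6];  Q = [1]
  Insert 1 (step 2): P = [1] / [6];  Q = [1] / [2]
  Insert 3 (step 3): P = [1, 3] / [6];  Q = [1, 3] / [2]
  Insert 8 (step 4): P = [1, 3, 8] / [6];  Q = [1, 3, 4] / [2]
  Insert 2 (step 5): P = [1, 2, 8] / [3] / [6];  Q = [1, 3, 4] / [2] / [5]
  Insert 4 (step 6): P = [1, 2, 4] / [3, 8] / [6];  Q = [1, 3, 4] / [2, 6] / [5]
  Insert 7 (step 7): P = [1, 2, 4, 7] / [3, 8] / [6];  Q = [1, 3, 4, 7] / [2, 6] / [5]
  Insert 9 (step 8): P = [1, 2, 4, 7, 9] / [3, 8] / [6];  Q = [1, 3, 4, 7, 8] / [2, 6] / [5]
  Insert 5 (step 9): P = [1, 2, 4, 5, 9] / [3, 7] / [6, 8];  Q = [1, 3, 4, 7, 8] / [2, 6] / [5, 9]
Final shape: (5, 2, 2).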